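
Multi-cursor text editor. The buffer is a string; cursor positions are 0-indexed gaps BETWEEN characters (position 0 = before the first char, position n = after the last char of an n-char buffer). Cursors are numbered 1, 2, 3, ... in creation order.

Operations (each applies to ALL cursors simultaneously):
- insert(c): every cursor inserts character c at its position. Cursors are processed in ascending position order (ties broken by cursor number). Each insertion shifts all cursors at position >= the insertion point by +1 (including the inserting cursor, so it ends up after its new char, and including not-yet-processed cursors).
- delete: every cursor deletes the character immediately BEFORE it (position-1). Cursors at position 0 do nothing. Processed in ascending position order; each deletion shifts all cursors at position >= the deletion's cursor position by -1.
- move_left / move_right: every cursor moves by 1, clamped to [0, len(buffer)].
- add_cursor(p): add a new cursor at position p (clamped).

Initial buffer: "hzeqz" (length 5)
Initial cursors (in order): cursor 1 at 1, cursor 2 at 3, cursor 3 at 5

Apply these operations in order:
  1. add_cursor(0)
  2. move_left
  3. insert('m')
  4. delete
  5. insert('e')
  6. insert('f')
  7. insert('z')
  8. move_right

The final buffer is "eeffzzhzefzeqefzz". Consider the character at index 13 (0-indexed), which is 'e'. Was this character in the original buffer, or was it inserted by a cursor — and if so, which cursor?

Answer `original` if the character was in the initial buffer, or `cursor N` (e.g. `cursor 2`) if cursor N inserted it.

After op 1 (add_cursor(0)): buffer="hzeqz" (len 5), cursors c4@0 c1@1 c2@3 c3@5, authorship .....
After op 2 (move_left): buffer="hzeqz" (len 5), cursors c1@0 c4@0 c2@2 c3@4, authorship .....
After op 3 (insert('m')): buffer="mmhzmeqmz" (len 9), cursors c1@2 c4@2 c2@5 c3@8, authorship 14..2..3.
After op 4 (delete): buffer="hzeqz" (len 5), cursors c1@0 c4@0 c2@2 c3@4, authorship .....
After op 5 (insert('e')): buffer="eehzeeqez" (len 9), cursors c1@2 c4@2 c2@5 c3@8, authorship 14..2..3.
After op 6 (insert('f')): buffer="eeffhzefeqefz" (len 13), cursors c1@4 c4@4 c2@8 c3@12, authorship 1414..22..33.
After op 7 (insert('z')): buffer="eeffzzhzefzeqefzz" (len 17), cursors c1@6 c4@6 c2@11 c3@16, authorship 141414..222..333.
After op 8 (move_right): buffer="eeffzzhzefzeqefzz" (len 17), cursors c1@7 c4@7 c2@12 c3@17, authorship 141414..222..333.
Authorship (.=original, N=cursor N): 1 4 1 4 1 4 . . 2 2 2 . . 3 3 3 .
Index 13: author = 3

Answer: cursor 3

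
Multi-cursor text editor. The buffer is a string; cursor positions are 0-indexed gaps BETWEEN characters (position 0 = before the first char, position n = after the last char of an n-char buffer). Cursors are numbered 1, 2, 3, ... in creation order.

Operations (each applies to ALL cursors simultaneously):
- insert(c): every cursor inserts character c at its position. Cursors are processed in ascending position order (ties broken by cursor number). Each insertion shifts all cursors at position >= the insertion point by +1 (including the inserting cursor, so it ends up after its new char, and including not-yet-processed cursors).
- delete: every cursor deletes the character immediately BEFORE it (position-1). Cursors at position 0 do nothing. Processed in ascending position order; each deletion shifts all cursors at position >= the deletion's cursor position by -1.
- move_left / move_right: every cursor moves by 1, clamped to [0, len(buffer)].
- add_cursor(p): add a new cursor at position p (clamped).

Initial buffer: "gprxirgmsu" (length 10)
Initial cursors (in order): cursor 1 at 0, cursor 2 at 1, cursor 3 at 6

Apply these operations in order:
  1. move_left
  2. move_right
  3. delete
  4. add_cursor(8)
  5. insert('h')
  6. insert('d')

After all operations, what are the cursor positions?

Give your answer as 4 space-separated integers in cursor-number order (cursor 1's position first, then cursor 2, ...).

After op 1 (move_left): buffer="gprxirgmsu" (len 10), cursors c1@0 c2@0 c3@5, authorship ..........
After op 2 (move_right): buffer="gprxirgmsu" (len 10), cursors c1@1 c2@1 c3@6, authorship ..........
After op 3 (delete): buffer="prxigmsu" (len 8), cursors c1@0 c2@0 c3@4, authorship ........
After op 4 (add_cursor(8)): buffer="prxigmsu" (len 8), cursors c1@0 c2@0 c3@4 c4@8, authorship ........
After op 5 (insert('h')): buffer="hhprxihgmsuh" (len 12), cursors c1@2 c2@2 c3@7 c4@12, authorship 12....3....4
After op 6 (insert('d')): buffer="hhddprxihdgmsuhd" (len 16), cursors c1@4 c2@4 c3@10 c4@16, authorship 1212....33....44

Answer: 4 4 10 16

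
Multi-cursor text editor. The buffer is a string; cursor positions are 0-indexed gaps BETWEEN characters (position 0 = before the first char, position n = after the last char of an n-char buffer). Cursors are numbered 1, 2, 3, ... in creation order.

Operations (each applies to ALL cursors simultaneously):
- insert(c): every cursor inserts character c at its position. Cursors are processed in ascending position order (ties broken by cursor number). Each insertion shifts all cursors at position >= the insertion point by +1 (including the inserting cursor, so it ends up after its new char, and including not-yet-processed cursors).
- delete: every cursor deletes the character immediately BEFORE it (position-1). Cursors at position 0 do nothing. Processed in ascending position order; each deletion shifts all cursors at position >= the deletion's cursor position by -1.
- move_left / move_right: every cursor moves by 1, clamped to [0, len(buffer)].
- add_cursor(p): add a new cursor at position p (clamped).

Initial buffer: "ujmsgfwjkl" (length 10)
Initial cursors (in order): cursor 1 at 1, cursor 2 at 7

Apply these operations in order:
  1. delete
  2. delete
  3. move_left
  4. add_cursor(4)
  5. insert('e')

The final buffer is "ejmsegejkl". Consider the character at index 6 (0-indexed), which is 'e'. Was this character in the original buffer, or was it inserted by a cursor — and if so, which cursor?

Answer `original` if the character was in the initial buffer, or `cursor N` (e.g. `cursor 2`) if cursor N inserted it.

Answer: cursor 3

Derivation:
After op 1 (delete): buffer="jmsgfjkl" (len 8), cursors c1@0 c2@5, authorship ........
After op 2 (delete): buffer="jmsgjkl" (len 7), cursors c1@0 c2@4, authorship .......
After op 3 (move_left): buffer="jmsgjkl" (len 7), cursors c1@0 c2@3, authorship .......
After op 4 (add_cursor(4)): buffer="jmsgjkl" (len 7), cursors c1@0 c2@3 c3@4, authorship .......
After op 5 (insert('e')): buffer="ejmsegejkl" (len 10), cursors c1@1 c2@5 c3@7, authorship 1...2.3...
Authorship (.=original, N=cursor N): 1 . . . 2 . 3 . . .
Index 6: author = 3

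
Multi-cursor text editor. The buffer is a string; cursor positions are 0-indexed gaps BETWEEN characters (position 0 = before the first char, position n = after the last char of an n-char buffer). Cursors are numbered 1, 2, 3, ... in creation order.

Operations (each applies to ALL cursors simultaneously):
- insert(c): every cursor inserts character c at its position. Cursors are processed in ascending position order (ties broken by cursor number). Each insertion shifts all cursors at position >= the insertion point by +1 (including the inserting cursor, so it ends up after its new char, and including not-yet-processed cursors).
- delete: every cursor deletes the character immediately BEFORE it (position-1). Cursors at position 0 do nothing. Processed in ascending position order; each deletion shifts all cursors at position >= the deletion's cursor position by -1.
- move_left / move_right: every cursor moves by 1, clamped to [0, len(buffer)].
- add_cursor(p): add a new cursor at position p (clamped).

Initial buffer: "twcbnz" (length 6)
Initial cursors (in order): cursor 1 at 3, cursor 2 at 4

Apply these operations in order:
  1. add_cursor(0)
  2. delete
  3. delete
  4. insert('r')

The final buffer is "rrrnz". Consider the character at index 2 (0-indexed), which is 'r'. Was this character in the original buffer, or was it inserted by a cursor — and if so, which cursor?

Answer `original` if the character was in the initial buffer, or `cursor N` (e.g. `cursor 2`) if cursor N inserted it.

After op 1 (add_cursor(0)): buffer="twcbnz" (len 6), cursors c3@0 c1@3 c2@4, authorship ......
After op 2 (delete): buffer="twnz" (len 4), cursors c3@0 c1@2 c2@2, authorship ....
After op 3 (delete): buffer="nz" (len 2), cursors c1@0 c2@0 c3@0, authorship ..
After op 4 (insert('r')): buffer="rrrnz" (len 5), cursors c1@3 c2@3 c3@3, authorship 123..
Authorship (.=original, N=cursor N): 1 2 3 . .
Index 2: author = 3

Answer: cursor 3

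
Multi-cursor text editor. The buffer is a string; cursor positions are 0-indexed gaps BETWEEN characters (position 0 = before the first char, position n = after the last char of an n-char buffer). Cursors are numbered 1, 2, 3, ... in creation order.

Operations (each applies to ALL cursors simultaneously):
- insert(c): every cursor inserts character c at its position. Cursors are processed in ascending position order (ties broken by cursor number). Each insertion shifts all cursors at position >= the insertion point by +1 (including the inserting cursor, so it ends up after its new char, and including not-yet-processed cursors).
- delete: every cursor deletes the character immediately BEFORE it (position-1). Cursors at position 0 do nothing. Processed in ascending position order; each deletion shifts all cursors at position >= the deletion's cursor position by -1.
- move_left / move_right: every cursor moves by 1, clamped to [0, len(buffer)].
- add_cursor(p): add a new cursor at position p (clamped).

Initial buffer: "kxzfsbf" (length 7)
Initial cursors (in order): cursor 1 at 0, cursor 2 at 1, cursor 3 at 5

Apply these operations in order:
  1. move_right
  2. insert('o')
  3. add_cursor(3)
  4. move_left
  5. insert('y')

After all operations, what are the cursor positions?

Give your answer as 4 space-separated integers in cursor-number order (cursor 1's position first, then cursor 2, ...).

After op 1 (move_right): buffer="kxzfsbf" (len 7), cursors c1@1 c2@2 c3@6, authorship .......
After op 2 (insert('o')): buffer="koxozfsbof" (len 10), cursors c1@2 c2@4 c3@9, authorship .1.2....3.
After op 3 (add_cursor(3)): buffer="koxozfsbof" (len 10), cursors c1@2 c4@3 c2@4 c3@9, authorship .1.2....3.
After op 4 (move_left): buffer="koxozfsbof" (len 10), cursors c1@1 c4@2 c2@3 c3@8, authorship .1.2....3.
After op 5 (insert('y')): buffer="kyoyxyozfsbyof" (len 14), cursors c1@2 c4@4 c2@6 c3@12, authorship .114.22....33.

Answer: 2 6 12 4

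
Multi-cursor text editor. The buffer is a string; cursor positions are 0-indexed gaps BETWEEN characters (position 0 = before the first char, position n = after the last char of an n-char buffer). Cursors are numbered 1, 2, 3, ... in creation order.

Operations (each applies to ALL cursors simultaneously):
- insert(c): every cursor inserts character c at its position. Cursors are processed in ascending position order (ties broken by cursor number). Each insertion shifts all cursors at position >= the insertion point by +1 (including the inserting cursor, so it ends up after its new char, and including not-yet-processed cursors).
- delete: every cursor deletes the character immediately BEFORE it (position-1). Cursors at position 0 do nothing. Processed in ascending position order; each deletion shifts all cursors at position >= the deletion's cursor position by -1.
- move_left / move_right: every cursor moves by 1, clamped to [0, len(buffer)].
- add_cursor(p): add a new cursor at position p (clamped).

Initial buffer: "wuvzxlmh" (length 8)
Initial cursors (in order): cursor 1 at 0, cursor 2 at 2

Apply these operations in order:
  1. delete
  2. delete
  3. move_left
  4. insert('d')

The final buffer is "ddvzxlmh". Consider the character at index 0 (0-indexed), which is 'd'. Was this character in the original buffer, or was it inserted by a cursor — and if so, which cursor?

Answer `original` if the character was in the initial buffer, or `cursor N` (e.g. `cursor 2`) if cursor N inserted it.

After op 1 (delete): buffer="wvzxlmh" (len 7), cursors c1@0 c2@1, authorship .......
After op 2 (delete): buffer="vzxlmh" (len 6), cursors c1@0 c2@0, authorship ......
After op 3 (move_left): buffer="vzxlmh" (len 6), cursors c1@0 c2@0, authorship ......
After op 4 (insert('d')): buffer="ddvzxlmh" (len 8), cursors c1@2 c2@2, authorship 12......
Authorship (.=original, N=cursor N): 1 2 . . . . . .
Index 0: author = 1

Answer: cursor 1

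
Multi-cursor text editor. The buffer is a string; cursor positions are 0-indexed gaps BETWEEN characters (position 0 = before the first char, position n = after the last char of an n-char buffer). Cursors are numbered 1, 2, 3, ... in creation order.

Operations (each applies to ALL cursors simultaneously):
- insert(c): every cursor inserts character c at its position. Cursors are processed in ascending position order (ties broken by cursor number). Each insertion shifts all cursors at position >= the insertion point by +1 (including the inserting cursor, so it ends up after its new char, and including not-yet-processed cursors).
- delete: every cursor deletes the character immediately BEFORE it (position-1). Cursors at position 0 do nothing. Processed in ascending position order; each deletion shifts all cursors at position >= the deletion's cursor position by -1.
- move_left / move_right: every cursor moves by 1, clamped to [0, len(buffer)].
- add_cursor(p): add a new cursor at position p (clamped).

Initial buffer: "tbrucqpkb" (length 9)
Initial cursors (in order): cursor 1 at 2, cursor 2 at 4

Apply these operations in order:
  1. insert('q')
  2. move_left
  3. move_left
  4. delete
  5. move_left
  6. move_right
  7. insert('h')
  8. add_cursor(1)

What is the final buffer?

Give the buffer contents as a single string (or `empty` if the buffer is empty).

Answer: bhqhuqcqpkb

Derivation:
After op 1 (insert('q')): buffer="tbqruqcqpkb" (len 11), cursors c1@3 c2@6, authorship ..1..2.....
After op 2 (move_left): buffer="tbqruqcqpkb" (len 11), cursors c1@2 c2@5, authorship ..1..2.....
After op 3 (move_left): buffer="tbqruqcqpkb" (len 11), cursors c1@1 c2@4, authorship ..1..2.....
After op 4 (delete): buffer="bquqcqpkb" (len 9), cursors c1@0 c2@2, authorship .1.2.....
After op 5 (move_left): buffer="bquqcqpkb" (len 9), cursors c1@0 c2@1, authorship .1.2.....
After op 6 (move_right): buffer="bquqcqpkb" (len 9), cursors c1@1 c2@2, authorship .1.2.....
After op 7 (insert('h')): buffer="bhqhuqcqpkb" (len 11), cursors c1@2 c2@4, authorship .112.2.....
After op 8 (add_cursor(1)): buffer="bhqhuqcqpkb" (len 11), cursors c3@1 c1@2 c2@4, authorship .112.2.....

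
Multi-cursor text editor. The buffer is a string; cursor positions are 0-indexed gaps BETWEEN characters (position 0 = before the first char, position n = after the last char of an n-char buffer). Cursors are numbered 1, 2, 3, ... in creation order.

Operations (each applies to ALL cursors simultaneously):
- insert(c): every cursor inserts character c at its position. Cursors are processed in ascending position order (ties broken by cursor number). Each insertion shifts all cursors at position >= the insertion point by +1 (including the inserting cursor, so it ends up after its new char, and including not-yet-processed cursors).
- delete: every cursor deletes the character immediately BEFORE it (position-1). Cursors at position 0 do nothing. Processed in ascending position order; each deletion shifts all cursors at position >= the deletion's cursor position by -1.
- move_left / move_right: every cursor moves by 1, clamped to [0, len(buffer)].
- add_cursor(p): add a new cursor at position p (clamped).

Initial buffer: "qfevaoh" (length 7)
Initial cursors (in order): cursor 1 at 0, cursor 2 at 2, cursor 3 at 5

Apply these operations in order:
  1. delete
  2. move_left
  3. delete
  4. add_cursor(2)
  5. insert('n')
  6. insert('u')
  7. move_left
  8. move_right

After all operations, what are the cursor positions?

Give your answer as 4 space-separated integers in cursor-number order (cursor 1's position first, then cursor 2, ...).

After op 1 (delete): buffer="qevoh" (len 5), cursors c1@0 c2@1 c3@3, authorship .....
After op 2 (move_left): buffer="qevoh" (len 5), cursors c1@0 c2@0 c3@2, authorship .....
After op 3 (delete): buffer="qvoh" (len 4), cursors c1@0 c2@0 c3@1, authorship ....
After op 4 (add_cursor(2)): buffer="qvoh" (len 4), cursors c1@0 c2@0 c3@1 c4@2, authorship ....
After op 5 (insert('n')): buffer="nnqnvnoh" (len 8), cursors c1@2 c2@2 c3@4 c4@6, authorship 12.3.4..
After op 6 (insert('u')): buffer="nnuuqnuvnuoh" (len 12), cursors c1@4 c2@4 c3@7 c4@10, authorship 1212.33.44..
After op 7 (move_left): buffer="nnuuqnuvnuoh" (len 12), cursors c1@3 c2@3 c3@6 c4@9, authorship 1212.33.44..
After op 8 (move_right): buffer="nnuuqnuvnuoh" (len 12), cursors c1@4 c2@4 c3@7 c4@10, authorship 1212.33.44..

Answer: 4 4 7 10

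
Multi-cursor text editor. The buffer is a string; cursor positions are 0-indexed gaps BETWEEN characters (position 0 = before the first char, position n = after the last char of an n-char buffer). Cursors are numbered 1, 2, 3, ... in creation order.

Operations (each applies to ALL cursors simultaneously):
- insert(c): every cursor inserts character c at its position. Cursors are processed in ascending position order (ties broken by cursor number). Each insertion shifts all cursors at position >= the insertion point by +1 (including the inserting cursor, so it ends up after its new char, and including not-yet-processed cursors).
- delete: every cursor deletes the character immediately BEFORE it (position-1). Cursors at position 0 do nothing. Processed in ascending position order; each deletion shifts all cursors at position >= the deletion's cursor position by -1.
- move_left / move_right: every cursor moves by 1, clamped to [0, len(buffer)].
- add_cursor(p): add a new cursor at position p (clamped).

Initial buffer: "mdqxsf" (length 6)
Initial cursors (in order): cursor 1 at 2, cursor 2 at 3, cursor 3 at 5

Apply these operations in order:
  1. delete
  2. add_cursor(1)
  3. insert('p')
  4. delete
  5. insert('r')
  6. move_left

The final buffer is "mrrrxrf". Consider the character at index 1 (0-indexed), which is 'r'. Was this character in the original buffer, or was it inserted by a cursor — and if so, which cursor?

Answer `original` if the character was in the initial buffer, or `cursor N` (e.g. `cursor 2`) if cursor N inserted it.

After op 1 (delete): buffer="mxf" (len 3), cursors c1@1 c2@1 c3@2, authorship ...
After op 2 (add_cursor(1)): buffer="mxf" (len 3), cursors c1@1 c2@1 c4@1 c3@2, authorship ...
After op 3 (insert('p')): buffer="mpppxpf" (len 7), cursors c1@4 c2@4 c4@4 c3@6, authorship .124.3.
After op 4 (delete): buffer="mxf" (len 3), cursors c1@1 c2@1 c4@1 c3@2, authorship ...
After op 5 (insert('r')): buffer="mrrrxrf" (len 7), cursors c1@4 c2@4 c4@4 c3@6, authorship .124.3.
After op 6 (move_left): buffer="mrrrxrf" (len 7), cursors c1@3 c2@3 c4@3 c3@5, authorship .124.3.
Authorship (.=original, N=cursor N): . 1 2 4 . 3 .
Index 1: author = 1

Answer: cursor 1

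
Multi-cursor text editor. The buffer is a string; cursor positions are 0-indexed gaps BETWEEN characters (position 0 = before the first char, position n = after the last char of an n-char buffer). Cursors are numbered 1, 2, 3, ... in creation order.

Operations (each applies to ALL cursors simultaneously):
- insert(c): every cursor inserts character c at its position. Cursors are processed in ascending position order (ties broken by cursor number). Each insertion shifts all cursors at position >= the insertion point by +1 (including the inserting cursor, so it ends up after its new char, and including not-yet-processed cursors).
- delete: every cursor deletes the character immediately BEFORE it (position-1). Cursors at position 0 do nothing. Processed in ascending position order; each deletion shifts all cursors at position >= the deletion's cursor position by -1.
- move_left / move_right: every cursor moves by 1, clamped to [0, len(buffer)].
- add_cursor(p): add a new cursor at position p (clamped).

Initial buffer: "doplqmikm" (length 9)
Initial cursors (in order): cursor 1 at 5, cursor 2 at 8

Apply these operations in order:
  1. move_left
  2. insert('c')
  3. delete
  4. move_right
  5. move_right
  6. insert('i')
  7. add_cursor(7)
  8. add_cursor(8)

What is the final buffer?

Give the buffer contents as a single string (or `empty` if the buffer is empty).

After op 1 (move_left): buffer="doplqmikm" (len 9), cursors c1@4 c2@7, authorship .........
After op 2 (insert('c')): buffer="doplcqmickm" (len 11), cursors c1@5 c2@9, authorship ....1...2..
After op 3 (delete): buffer="doplqmikm" (len 9), cursors c1@4 c2@7, authorship .........
After op 4 (move_right): buffer="doplqmikm" (len 9), cursors c1@5 c2@8, authorship .........
After op 5 (move_right): buffer="doplqmikm" (len 9), cursors c1@6 c2@9, authorship .........
After op 6 (insert('i')): buffer="doplqmiikmi" (len 11), cursors c1@7 c2@11, authorship ......1...2
After op 7 (add_cursor(7)): buffer="doplqmiikmi" (len 11), cursors c1@7 c3@7 c2@11, authorship ......1...2
After op 8 (add_cursor(8)): buffer="doplqmiikmi" (len 11), cursors c1@7 c3@7 c4@8 c2@11, authorship ......1...2

Answer: doplqmiikmi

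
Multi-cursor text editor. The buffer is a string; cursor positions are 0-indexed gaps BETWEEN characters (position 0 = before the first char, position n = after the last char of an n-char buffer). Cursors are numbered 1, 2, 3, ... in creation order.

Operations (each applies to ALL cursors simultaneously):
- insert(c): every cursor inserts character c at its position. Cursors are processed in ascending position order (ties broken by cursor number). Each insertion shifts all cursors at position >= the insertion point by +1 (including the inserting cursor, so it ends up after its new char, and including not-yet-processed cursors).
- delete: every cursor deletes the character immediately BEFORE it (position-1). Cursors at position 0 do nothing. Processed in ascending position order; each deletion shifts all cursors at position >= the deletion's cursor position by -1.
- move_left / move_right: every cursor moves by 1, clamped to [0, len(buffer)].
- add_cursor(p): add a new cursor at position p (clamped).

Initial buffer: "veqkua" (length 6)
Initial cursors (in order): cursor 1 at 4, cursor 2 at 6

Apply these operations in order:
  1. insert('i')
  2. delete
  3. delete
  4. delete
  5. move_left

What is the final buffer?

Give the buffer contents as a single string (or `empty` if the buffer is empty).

After op 1 (insert('i')): buffer="veqkiuai" (len 8), cursors c1@5 c2@8, authorship ....1..2
After op 2 (delete): buffer="veqkua" (len 6), cursors c1@4 c2@6, authorship ......
After op 3 (delete): buffer="vequ" (len 4), cursors c1@3 c2@4, authorship ....
After op 4 (delete): buffer="ve" (len 2), cursors c1@2 c2@2, authorship ..
After op 5 (move_left): buffer="ve" (len 2), cursors c1@1 c2@1, authorship ..

Answer: ve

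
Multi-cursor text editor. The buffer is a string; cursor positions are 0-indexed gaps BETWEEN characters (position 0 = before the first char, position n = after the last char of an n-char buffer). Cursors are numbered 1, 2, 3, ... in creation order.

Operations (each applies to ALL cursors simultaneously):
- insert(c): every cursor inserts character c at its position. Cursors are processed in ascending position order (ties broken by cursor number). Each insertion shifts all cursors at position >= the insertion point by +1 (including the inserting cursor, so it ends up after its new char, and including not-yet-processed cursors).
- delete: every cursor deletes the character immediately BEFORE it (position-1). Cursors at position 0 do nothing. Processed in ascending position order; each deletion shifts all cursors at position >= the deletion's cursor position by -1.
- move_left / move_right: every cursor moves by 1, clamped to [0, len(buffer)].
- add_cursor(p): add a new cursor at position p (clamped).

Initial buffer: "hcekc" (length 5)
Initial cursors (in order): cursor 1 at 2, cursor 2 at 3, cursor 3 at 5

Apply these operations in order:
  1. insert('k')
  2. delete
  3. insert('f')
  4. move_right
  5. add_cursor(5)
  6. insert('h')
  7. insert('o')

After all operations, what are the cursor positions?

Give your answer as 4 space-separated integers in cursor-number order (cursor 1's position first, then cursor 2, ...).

After op 1 (insert('k')): buffer="hckekkck" (len 8), cursors c1@3 c2@5 c3@8, authorship ..1.2..3
After op 2 (delete): buffer="hcekc" (len 5), cursors c1@2 c2@3 c3@5, authorship .....
After op 3 (insert('f')): buffer="hcfefkcf" (len 8), cursors c1@3 c2@5 c3@8, authorship ..1.2..3
After op 4 (move_right): buffer="hcfefkcf" (len 8), cursors c1@4 c2@6 c3@8, authorship ..1.2..3
After op 5 (add_cursor(5)): buffer="hcfefkcf" (len 8), cursors c1@4 c4@5 c2@6 c3@8, authorship ..1.2..3
After op 6 (insert('h')): buffer="hcfehfhkhcfh" (len 12), cursors c1@5 c4@7 c2@9 c3@12, authorship ..1.124.2.33
After op 7 (insert('o')): buffer="hcfehofhokhocfho" (len 16), cursors c1@6 c4@9 c2@12 c3@16, authorship ..1.11244.22.333

Answer: 6 12 16 9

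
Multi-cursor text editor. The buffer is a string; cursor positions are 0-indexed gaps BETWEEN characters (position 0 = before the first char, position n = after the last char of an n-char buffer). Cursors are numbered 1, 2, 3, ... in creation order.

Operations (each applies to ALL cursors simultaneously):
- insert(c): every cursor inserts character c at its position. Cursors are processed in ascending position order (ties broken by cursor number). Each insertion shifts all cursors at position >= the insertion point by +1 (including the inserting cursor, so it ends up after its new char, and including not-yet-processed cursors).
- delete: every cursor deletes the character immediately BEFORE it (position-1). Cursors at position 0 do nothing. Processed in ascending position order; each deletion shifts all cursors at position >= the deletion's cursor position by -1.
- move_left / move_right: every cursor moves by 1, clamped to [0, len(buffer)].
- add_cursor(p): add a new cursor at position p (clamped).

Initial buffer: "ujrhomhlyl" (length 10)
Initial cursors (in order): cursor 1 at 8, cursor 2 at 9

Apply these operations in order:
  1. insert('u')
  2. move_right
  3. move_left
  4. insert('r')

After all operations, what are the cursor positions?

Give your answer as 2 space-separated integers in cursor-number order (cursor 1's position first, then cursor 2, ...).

After op 1 (insert('u')): buffer="ujrhomhluyul" (len 12), cursors c1@9 c2@11, authorship ........1.2.
After op 2 (move_right): buffer="ujrhomhluyul" (len 12), cursors c1@10 c2@12, authorship ........1.2.
After op 3 (move_left): buffer="ujrhomhluyul" (len 12), cursors c1@9 c2@11, authorship ........1.2.
After op 4 (insert('r')): buffer="ujrhomhluryurl" (len 14), cursors c1@10 c2@13, authorship ........11.22.

Answer: 10 13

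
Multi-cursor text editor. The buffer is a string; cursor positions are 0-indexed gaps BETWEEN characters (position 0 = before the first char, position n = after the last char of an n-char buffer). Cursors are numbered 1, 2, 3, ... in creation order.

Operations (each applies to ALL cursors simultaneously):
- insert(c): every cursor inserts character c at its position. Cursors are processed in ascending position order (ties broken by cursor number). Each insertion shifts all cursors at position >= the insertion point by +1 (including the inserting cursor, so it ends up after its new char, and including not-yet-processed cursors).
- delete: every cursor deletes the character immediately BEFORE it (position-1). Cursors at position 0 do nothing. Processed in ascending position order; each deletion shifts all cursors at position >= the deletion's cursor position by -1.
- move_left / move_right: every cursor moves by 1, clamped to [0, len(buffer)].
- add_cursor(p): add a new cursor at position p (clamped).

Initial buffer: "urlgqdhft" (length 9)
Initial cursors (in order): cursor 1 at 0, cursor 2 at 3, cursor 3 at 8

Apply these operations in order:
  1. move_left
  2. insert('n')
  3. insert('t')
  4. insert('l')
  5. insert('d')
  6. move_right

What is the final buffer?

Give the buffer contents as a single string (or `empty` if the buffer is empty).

Answer: ntldurntldlgqdhntldft

Derivation:
After op 1 (move_left): buffer="urlgqdhft" (len 9), cursors c1@0 c2@2 c3@7, authorship .........
After op 2 (insert('n')): buffer="nurnlgqdhnft" (len 12), cursors c1@1 c2@4 c3@10, authorship 1..2.....3..
After op 3 (insert('t')): buffer="nturntlgqdhntft" (len 15), cursors c1@2 c2@6 c3@13, authorship 11..22.....33..
After op 4 (insert('l')): buffer="ntlurntllgqdhntlft" (len 18), cursors c1@3 c2@8 c3@16, authorship 111..222.....333..
After op 5 (insert('d')): buffer="ntldurntldlgqdhntldft" (len 21), cursors c1@4 c2@10 c3@19, authorship 1111..2222.....3333..
After op 6 (move_right): buffer="ntldurntldlgqdhntldft" (len 21), cursors c1@5 c2@11 c3@20, authorship 1111..2222.....3333..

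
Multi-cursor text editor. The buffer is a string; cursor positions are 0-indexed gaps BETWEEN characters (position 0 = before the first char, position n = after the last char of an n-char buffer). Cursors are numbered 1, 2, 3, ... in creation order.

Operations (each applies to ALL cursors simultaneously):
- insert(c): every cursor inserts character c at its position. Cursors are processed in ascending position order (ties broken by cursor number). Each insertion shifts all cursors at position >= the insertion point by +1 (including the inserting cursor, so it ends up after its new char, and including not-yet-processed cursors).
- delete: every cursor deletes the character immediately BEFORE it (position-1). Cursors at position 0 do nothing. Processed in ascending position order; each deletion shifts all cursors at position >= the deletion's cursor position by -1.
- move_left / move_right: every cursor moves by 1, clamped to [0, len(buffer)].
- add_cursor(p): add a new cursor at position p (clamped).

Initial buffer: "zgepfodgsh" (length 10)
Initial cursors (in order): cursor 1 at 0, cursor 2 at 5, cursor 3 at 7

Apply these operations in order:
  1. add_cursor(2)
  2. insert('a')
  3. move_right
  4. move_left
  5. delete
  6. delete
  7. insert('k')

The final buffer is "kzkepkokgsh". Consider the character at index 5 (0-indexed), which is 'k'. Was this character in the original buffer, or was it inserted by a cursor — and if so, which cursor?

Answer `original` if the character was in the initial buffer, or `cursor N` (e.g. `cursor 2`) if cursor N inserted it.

Answer: cursor 2

Derivation:
After op 1 (add_cursor(2)): buffer="zgepfodgsh" (len 10), cursors c1@0 c4@2 c2@5 c3@7, authorship ..........
After op 2 (insert('a')): buffer="azgaepfaodagsh" (len 14), cursors c1@1 c4@4 c2@8 c3@11, authorship 1..4...2..3...
After op 3 (move_right): buffer="azgaepfaodagsh" (len 14), cursors c1@2 c4@5 c2@9 c3@12, authorship 1..4...2..3...
After op 4 (move_left): buffer="azgaepfaodagsh" (len 14), cursors c1@1 c4@4 c2@8 c3@11, authorship 1..4...2..3...
After op 5 (delete): buffer="zgepfodgsh" (len 10), cursors c1@0 c4@2 c2@5 c3@7, authorship ..........
After op 6 (delete): buffer="zepogsh" (len 7), cursors c1@0 c4@1 c2@3 c3@4, authorship .......
After op 7 (insert('k')): buffer="kzkepkokgsh" (len 11), cursors c1@1 c4@3 c2@6 c3@8, authorship 1.4..2.3...
Authorship (.=original, N=cursor N): 1 . 4 . . 2 . 3 . . .
Index 5: author = 2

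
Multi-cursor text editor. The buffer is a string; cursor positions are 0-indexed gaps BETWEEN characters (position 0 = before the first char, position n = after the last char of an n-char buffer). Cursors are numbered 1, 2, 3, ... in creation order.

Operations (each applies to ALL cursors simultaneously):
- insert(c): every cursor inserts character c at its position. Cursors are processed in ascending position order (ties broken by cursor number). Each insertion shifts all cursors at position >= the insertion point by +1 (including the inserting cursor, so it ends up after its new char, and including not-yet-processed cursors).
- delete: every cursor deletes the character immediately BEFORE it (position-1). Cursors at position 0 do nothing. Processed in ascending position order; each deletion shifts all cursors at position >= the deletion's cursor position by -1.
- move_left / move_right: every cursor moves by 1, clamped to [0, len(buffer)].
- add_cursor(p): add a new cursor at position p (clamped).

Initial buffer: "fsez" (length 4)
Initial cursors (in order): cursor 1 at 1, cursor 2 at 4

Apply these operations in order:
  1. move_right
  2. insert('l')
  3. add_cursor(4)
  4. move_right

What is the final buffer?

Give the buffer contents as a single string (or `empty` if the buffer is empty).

Answer: fslezl

Derivation:
After op 1 (move_right): buffer="fsez" (len 4), cursors c1@2 c2@4, authorship ....
After op 2 (insert('l')): buffer="fslezl" (len 6), cursors c1@3 c2@6, authorship ..1..2
After op 3 (add_cursor(4)): buffer="fslezl" (len 6), cursors c1@3 c3@4 c2@6, authorship ..1..2
After op 4 (move_right): buffer="fslezl" (len 6), cursors c1@4 c3@5 c2@6, authorship ..1..2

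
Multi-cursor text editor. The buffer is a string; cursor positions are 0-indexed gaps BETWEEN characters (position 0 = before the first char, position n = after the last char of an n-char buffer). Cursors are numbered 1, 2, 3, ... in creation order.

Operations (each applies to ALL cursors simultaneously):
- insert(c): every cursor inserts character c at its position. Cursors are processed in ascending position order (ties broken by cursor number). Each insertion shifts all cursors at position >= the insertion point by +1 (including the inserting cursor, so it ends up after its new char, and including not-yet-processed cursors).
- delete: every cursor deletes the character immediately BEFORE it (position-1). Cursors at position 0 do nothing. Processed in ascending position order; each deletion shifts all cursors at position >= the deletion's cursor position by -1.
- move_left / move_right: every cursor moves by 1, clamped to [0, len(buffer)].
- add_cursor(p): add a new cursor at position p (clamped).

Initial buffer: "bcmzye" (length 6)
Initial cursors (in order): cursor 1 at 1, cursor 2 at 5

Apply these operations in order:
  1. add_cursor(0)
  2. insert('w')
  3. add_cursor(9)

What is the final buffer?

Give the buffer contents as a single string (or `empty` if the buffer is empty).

After op 1 (add_cursor(0)): buffer="bcmzye" (len 6), cursors c3@0 c1@1 c2@5, authorship ......
After op 2 (insert('w')): buffer="wbwcmzywe" (len 9), cursors c3@1 c1@3 c2@8, authorship 3.1....2.
After op 3 (add_cursor(9)): buffer="wbwcmzywe" (len 9), cursors c3@1 c1@3 c2@8 c4@9, authorship 3.1....2.

Answer: wbwcmzywe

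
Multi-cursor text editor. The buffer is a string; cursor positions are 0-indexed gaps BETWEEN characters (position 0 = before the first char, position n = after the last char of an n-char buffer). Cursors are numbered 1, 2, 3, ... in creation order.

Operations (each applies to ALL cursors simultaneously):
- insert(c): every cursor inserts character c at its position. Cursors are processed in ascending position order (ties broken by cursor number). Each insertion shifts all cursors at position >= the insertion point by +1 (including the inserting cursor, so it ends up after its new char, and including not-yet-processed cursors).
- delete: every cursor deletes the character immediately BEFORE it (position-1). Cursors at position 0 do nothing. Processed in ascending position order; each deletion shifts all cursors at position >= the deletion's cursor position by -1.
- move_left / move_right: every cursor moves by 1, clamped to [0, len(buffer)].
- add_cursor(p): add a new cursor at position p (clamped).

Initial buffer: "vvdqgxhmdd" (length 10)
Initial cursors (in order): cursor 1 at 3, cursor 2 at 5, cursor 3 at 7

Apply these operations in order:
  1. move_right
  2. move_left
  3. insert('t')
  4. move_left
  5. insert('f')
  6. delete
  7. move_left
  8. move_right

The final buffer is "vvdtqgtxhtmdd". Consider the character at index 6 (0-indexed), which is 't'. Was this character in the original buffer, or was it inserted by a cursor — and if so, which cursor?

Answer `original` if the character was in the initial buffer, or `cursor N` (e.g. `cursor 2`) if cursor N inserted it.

After op 1 (move_right): buffer="vvdqgxhmdd" (len 10), cursors c1@4 c2@6 c3@8, authorship ..........
After op 2 (move_left): buffer="vvdqgxhmdd" (len 10), cursors c1@3 c2@5 c3@7, authorship ..........
After op 3 (insert('t')): buffer="vvdtqgtxhtmdd" (len 13), cursors c1@4 c2@7 c3@10, authorship ...1..2..3...
After op 4 (move_left): buffer="vvdtqgtxhtmdd" (len 13), cursors c1@3 c2@6 c3@9, authorship ...1..2..3...
After op 5 (insert('f')): buffer="vvdftqgftxhftmdd" (len 16), cursors c1@4 c2@8 c3@12, authorship ...11..22..33...
After op 6 (delete): buffer="vvdtqgtxhtmdd" (len 13), cursors c1@3 c2@6 c3@9, authorship ...1..2..3...
After op 7 (move_left): buffer="vvdtqgtxhtmdd" (len 13), cursors c1@2 c2@5 c3@8, authorship ...1..2..3...
After op 8 (move_right): buffer="vvdtqgtxhtmdd" (len 13), cursors c1@3 c2@6 c3@9, authorship ...1..2..3...
Authorship (.=original, N=cursor N): . . . 1 . . 2 . . 3 . . .
Index 6: author = 2

Answer: cursor 2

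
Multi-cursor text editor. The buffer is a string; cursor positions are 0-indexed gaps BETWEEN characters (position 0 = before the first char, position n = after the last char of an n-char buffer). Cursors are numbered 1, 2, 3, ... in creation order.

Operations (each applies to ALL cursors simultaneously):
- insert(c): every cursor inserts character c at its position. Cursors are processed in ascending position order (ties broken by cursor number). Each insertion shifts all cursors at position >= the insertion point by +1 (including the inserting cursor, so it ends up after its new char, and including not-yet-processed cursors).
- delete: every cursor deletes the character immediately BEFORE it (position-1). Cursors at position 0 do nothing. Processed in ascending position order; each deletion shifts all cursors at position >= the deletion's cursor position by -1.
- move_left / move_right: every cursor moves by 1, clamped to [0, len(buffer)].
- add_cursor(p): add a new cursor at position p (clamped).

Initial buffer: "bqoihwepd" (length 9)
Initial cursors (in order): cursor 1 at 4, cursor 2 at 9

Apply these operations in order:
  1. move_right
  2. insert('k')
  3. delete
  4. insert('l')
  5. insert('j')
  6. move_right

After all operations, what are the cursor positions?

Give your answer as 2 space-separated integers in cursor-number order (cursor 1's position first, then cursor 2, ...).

After op 1 (move_right): buffer="bqoihwepd" (len 9), cursors c1@5 c2@9, authorship .........
After op 2 (insert('k')): buffer="bqoihkwepdk" (len 11), cursors c1@6 c2@11, authorship .....1....2
After op 3 (delete): buffer="bqoihwepd" (len 9), cursors c1@5 c2@9, authorship .........
After op 4 (insert('l')): buffer="bqoihlwepdl" (len 11), cursors c1@6 c2@11, authorship .....1....2
After op 5 (insert('j')): buffer="bqoihljwepdlj" (len 13), cursors c1@7 c2@13, authorship .....11....22
After op 6 (move_right): buffer="bqoihljwepdlj" (len 13), cursors c1@8 c2@13, authorship .....11....22

Answer: 8 13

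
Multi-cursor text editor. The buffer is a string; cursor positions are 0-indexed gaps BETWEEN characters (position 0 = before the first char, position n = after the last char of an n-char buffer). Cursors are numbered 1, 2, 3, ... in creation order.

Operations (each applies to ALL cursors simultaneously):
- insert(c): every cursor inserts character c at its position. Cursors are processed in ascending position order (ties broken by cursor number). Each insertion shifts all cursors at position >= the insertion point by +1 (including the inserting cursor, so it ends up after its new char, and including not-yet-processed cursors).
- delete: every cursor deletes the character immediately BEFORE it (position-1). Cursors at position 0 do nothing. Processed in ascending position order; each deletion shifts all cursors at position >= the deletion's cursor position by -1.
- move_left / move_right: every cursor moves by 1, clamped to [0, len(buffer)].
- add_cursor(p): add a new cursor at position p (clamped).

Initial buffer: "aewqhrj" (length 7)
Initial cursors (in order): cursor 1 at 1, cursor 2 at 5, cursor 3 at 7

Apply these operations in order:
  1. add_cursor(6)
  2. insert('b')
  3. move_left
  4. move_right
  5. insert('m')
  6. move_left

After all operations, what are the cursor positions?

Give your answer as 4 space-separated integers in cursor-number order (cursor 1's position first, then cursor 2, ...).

Answer: 2 8 14 11

Derivation:
After op 1 (add_cursor(6)): buffer="aewqhrj" (len 7), cursors c1@1 c2@5 c4@6 c3@7, authorship .......
After op 2 (insert('b')): buffer="abewqhbrbjb" (len 11), cursors c1@2 c2@7 c4@9 c3@11, authorship .1....2.4.3
After op 3 (move_left): buffer="abewqhbrbjb" (len 11), cursors c1@1 c2@6 c4@8 c3@10, authorship .1....2.4.3
After op 4 (move_right): buffer="abewqhbrbjb" (len 11), cursors c1@2 c2@7 c4@9 c3@11, authorship .1....2.4.3
After op 5 (insert('m')): buffer="abmewqhbmrbmjbm" (len 15), cursors c1@3 c2@9 c4@12 c3@15, authorship .11....22.44.33
After op 6 (move_left): buffer="abmewqhbmrbmjbm" (len 15), cursors c1@2 c2@8 c4@11 c3@14, authorship .11....22.44.33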